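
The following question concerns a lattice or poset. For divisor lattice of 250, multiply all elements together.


Divisors of 250: [1, 2, 5, 10, 25, 50, 125, 250]
Product = n^(d(n)/2) = 250^(8/2)
Product = 3906250000


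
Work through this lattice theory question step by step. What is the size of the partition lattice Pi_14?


B(n) = number of set partitions of an n-element set.
B(n) satisfies the recurrence: B(n+1) = sum_k C(n,k)*B(k).
B(14) = 190899322


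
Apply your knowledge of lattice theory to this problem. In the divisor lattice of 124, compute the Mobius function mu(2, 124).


In a divisor lattice, mu(a,b) = mu(b/a) where mu is the classical Mobius function.
b/a = 124/2 = 62
Prime factorization of 62: primes [2, 31]
62 is squarefree with 2 prime factor(s), so mu(62) = (-1)^2 = 1


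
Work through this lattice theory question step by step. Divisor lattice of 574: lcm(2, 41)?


Join=lcm.
gcd(2,41)=1
lcm=82


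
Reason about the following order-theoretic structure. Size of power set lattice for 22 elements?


Power set = 2^n.
2^22 = 4194304


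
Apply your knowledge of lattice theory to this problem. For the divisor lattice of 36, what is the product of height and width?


Height = length of longest chain minus 1; width = size of largest antichain.
A maximum chain: 1 | 3 | 9 | 18 | 36  (height 4).
A maximum antichain: {4, 6, 9}  (width 3).
Product = 4 * 3 = 12


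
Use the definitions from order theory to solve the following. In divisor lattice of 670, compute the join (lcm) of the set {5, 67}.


In a divisor lattice, join = lcm (least common multiple).
Compute lcm iteratively: start with first element, then lcm(current, next).
Elements: [5, 67]
lcm(5,67) = 335
Final lcm = 335


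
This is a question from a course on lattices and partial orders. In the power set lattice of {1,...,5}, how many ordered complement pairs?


Complement pair (a,b): a meet b = bottom, a join b = top.
Here: A intersect B = {} and A union B = {1,...,5}.
Pairs found: ({},{1,2,3,4,5}), ({1},{2,3,4,5}), ({2},{1,3,4,5}), ({3},{1,2,4,5}), ... (28 more)
Total ordered pairs: 32


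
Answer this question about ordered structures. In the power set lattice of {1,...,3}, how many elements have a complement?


An element a is complemented if some b has a meet b = bottom, a join b = top.
every subset A has complement S\A, so all elements are complemented.
Complemented elements: {}, {1}, {2}, {3}, {1,2}, {1,3}, ... (2 more)
Count: 8


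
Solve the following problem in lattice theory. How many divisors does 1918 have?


Divisors of 1918: [1, 2, 7, 14, 137, 274, 959, 1918]
Count: 8


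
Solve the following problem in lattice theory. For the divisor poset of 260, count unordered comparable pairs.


A comparable pair {a,b} has a < b or b < a in the order.
Count unordered pairs where one element is strictly below the other.
Examples: {1,2}, {1,4}, {1,5}, {1,10}, ...
Total comparable pairs: 42


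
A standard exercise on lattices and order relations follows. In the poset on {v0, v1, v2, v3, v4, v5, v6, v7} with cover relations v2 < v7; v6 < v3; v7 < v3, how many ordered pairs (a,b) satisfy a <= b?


The order relation is {(a,b) : a <= b}, reflexive so it includes (a,a).
Examples: (v0,v0), (v1,v1), (v2,v2), (v2,v3), (v2,v7), ...
Total ordered pairs: 12


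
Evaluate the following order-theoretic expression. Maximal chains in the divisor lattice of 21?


A maximal chain goes from the minimum element to a maximal element via cover relations.
Counting all min-to-max paths in the cover graph.
Total maximal chains: 2


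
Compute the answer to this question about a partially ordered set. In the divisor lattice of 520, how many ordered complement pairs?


Complement pair (a,b): a meet b = bottom, a join b = top.
Here: gcd(a,b)=1 and lcm(a,b)=520, i.e. a*b=520 with a,b coprime.
Pairs found: (1,520), (5,104), (8,65), (13,40), ... (4 more)
Total ordered pairs: 8


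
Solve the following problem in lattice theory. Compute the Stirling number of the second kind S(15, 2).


S(n,k) = k*S(n-1,k) + S(n-1,k-1).
S(14,2) = 8191, S(14,1) = 1
S(15,2) = 2*8191 + 1 = 16382 + 1
S(15,2) = 16383


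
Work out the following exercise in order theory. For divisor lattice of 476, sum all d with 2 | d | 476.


Interval [2,476] in divisors of 476: [2, 4, 14, 28, 34, 68, 238, 476]
Sum = 864


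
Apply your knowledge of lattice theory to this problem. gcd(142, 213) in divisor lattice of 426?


Meet=gcd.
gcd(142,213)=71


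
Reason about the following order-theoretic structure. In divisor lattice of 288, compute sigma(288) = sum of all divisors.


sigma(n) = sum of divisors.
Divisors of 288: [1, 2, 3, 4, 6, 8, 9, 12, 16, 18, 24, 32, 36, 48, 72, 96, 144, 288]
Sum = 819


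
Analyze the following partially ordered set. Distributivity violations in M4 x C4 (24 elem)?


Distributive law: a ^ (b v c) = (a ^ b) v (a ^ c).
Check all 24^3 = 13824 ordered triples (a,b,c).
  e.g. a=(a1,0), b=(a2,0), c=(a3,0): lhs=(a1,0) != rhs=(0,0)
  e.g. a=(a1,0), b=(a2,0), c=(a3,1): lhs=(a1,0) != rhs=(0,0)
Total violating triples: 1536


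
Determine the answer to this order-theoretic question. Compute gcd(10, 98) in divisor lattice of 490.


In a divisor lattice, meet = gcd (greatest common divisor).
By Euclidean algorithm or factoring: gcd(10,98) = 2


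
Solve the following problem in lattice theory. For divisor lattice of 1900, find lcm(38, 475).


In a divisor lattice, join = lcm (least common multiple).
Compute lcm iteratively: start with first element, then lcm(current, next).
Elements: [38, 475]
lcm(38,475) = 950
Final lcm = 950


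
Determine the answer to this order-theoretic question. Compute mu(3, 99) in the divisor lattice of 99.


In a divisor lattice, mu(a,b) = mu(b/a) where mu is the classical Mobius function.
b/a = 99/3 = 33
Prime factorization of 33: primes [3, 11]
33 is squarefree with 2 prime factor(s), so mu(33) = (-1)^2 = 1


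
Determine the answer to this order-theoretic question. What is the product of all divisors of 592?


Divisors of 592: [1, 2, 4, 8, 16, 37, 74, 148, 296, 592]
Product = n^(d(n)/2) = 592^(10/2)
Product = 72712409055232


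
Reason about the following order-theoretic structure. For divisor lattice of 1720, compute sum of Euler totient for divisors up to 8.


Divisors of 1720 up to 8: [1, 2, 4, 5, 8]
phi values: [1, 1, 2, 4, 4]
Sum = 12


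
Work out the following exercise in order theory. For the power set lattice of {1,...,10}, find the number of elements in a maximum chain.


A chain is a totally ordered subset; we count the number of elements in a maximum chain.
Compute, for each element x, the size of the longest chain ending at x:
  {}: 1
  {1}: 2
  {2}: 2
  {3}: 2
  {4}: 2
  {5}: 2
  ...
A maximum chain: {} < {1} < {1,2} < {1,2,3} < {1,2,3,4} < {1,2,3,4,5} < {1,2,3,4,5,6} < {1,2,3,4,5,6,7} < {1,2,3,4,5,6,7,8} < {1,2,3,4,5,6,7,8,9} < {1,2,3,4,5,6,7,8,9,10}
Number of elements in the longest chain: 11


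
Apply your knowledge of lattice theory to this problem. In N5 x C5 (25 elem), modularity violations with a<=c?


Modular law: if a <= c then a v (b ^ c) = (a v b) ^ c.
Check all triples (a,b,c) with a <= c among 25 elements.
  e.g. a=(a,0), b=(c,0), c=(b,0): lhs=(a,0) != rhs=(b,0)
  e.g. a=(a,0), b=(c,1), c=(b,0): lhs=(a,0) != rhs=(b,0)
Total violating triples: 75


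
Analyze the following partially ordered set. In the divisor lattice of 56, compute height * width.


Height = length of longest chain minus 1; width = size of largest antichain.
A maximum chain: 1 | 7 | 14 | 28 | 56  (height 4).
A maximum antichain: {2, 7}  (width 2).
Product = 4 * 2 = 8


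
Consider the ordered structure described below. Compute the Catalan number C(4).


C(n) = C(2n, n) / (n+1).
C(8, 4) = 70
C(4) = 70 / 5 = 14


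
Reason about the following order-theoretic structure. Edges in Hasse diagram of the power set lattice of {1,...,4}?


A cover relation a -< b holds when a < b with no c strictly between.
Cover relations:
  {} -< {1}
  {} -< {2}
  {} -< {3}
  {} -< {4}
  {1} -< {1,2}
  {1} -< {1,3}
  {1} -< {1,4}
  {2} -< {1,2}
  ...24 more
Total: 32


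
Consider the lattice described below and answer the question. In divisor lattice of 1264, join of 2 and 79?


In a divisor lattice, join = lcm (least common multiple).
gcd(2,79) = 1
lcm(2,79) = 2*79/gcd = 158/1 = 158


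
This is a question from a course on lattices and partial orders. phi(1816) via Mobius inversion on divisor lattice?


phi(n) = n * prod_{p|n} (1 - 1/p).
Prime divisors of 1816: [2, 227]
phi(1816) = 1816 * (1 - 1/2) * (1 - 1/227)
phi(1816) = 904


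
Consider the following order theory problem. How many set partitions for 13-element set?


B(n) = number of set partitions of an n-element set.
B(n) satisfies the recurrence: B(n+1) = sum_k C(n,k)*B(k).
B(13) = 27644437


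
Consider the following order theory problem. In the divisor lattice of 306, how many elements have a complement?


An element a is complemented if some b has a meet b = bottom, a join b = top.
a is complemented iff gcd(a, n/a)=1, i.e. a is a unitary divisor of 306.
Complemented elements: 1, 2, 9, 17, 18, 34, ... (2 more)
Count: 8


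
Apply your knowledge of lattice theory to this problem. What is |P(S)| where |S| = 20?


Power set = 2^n.
2^20 = 1048576


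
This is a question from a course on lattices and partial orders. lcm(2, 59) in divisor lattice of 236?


Join=lcm.
gcd(2,59)=1
lcm=118


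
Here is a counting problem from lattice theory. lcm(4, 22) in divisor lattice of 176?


Join=lcm.
gcd(4,22)=2
lcm=44


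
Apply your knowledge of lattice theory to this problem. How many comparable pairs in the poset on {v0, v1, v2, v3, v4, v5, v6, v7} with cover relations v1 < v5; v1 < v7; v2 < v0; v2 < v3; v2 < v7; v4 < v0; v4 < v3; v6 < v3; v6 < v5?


A comparable pair {a,b} has a < b or b < a in the order.
Count unordered pairs where one element is strictly below the other.
Examples: {v0,v2}, {v0,v4}, {v1,v5}, {v1,v7}, ...
Total comparable pairs: 9


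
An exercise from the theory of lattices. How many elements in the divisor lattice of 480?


Divisors of 480: [1, 2, 3, 4, 5, 6, 8, 10, 12, 15, 16, 20, 24, 30, 32, 40, 48, 60, 80, 96, 120, 160, 240, 480]
Count: 24


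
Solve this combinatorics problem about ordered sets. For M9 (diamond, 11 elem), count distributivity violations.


Distributive law: a ^ (b v c) = (a ^ b) v (a ^ c).
Check all 11^3 = 1331 ordered triples (a,b,c).
  e.g. a=a1, b=a2, c=a3: lhs=a1 != rhs=0
  e.g. a=a1, b=a2, c=a4: lhs=a1 != rhs=0
Total violating triples: 504


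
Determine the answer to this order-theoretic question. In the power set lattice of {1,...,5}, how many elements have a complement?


An element a is complemented if some b has a meet b = bottom, a join b = top.
every subset A has complement S\A, so all elements are complemented.
Complemented elements: {}, {1}, {2}, {3}, {4}, {5}, ... (26 more)
Count: 32


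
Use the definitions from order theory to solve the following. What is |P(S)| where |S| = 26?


Power set = 2^n.
2^26 = 67108864


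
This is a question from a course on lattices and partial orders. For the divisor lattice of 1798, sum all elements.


sigma(n) = sum of divisors.
Divisors of 1798: [1, 2, 29, 31, 58, 62, 899, 1798]
Sum = 2880


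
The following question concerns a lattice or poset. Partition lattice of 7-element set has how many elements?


B(n) = number of set partitions of an n-element set.
B(n) satisfies the recurrence: B(n+1) = sum_k C(n,k)*B(k).
B(7) = 877


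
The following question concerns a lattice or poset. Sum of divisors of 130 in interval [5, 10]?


Interval [5,10] in divisors of 130: [5, 10]
Sum = 15


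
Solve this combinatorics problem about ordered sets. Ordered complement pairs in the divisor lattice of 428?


Complement pair (a,b): a meet b = bottom, a join b = top.
Here: gcd(a,b)=1 and lcm(a,b)=428, i.e. a*b=428 with a,b coprime.
Pairs found: (1,428), (4,107), (107,4), (428,1)
Total ordered pairs: 4


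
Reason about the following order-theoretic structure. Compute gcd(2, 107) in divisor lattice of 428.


In a divisor lattice, meet = gcd (greatest common divisor).
By Euclidean algorithm or factoring: gcd(2,107) = 1


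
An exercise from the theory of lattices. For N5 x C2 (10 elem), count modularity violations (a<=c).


Modular law: if a <= c then a v (b ^ c) = (a v b) ^ c.
Check all triples (a,b,c) with a <= c among 10 elements.
  e.g. a=(a,0), b=(c,0), c=(b,0): lhs=(a,0) != rhs=(b,0)
  e.g. a=(a,0), b=(c,1), c=(b,0): lhs=(a,0) != rhs=(b,0)
Total violating triples: 6


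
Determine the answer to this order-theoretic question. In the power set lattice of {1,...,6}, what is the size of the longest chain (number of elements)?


A chain is a totally ordered subset; we count the number of elements in a maximum chain.
Compute, for each element x, the size of the longest chain ending at x:
  {}: 1
  {1}: 2
  {2}: 2
  {3}: 2
  {4}: 2
  {5}: 2
  ...
A maximum chain: {} < {1} < {1,2} < {1,2,3} < {1,2,3,4} < {1,2,3,4,5} < {1,2,3,4,5,6}
Number of elements in the longest chain: 7


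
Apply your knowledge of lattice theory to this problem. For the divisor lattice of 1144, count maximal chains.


A maximal chain goes from the minimum element to a maximal element via cover relations.
Counting all min-to-max paths in the cover graph.
Total maximal chains: 20


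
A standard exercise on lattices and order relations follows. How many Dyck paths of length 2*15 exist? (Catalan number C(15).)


C(n) = C(2n, n) / (n+1).
C(30, 15) = 155117520
C(15) = 155117520 / 16 = 9694845


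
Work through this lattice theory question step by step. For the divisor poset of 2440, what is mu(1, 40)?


In a divisor lattice, mu(a,b) = mu(b/a) where mu is the classical Mobius function.
b/a = 40/1 = 40
Prime factorization of 40: primes [2, 5]
40 is not squarefree, so mu(40) = 0


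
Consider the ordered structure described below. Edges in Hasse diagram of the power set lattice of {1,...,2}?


A cover relation a -< b holds when a < b with no c strictly between.
Cover relations:
  {} -< {1}
  {} -< {2}
  {1} -< {1,2}
  {2} -< {1,2}
Total: 4


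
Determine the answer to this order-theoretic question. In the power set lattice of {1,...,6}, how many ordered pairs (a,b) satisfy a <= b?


The order relation is {(a,b) : a <= b}, reflexive so it includes (a,a).
Examples: ({},{}), ({},{1,2}), ({},{1,2,3}), ({},{1,2,3,4}), ({},{1,2,3,4,5}), ...
Total ordered pairs: 729


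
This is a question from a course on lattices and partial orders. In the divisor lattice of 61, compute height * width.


Height = length of longest chain minus 1; width = size of largest antichain.
A maximum chain: 1 | 61  (height 1).
A maximum antichain: {1}  (width 1).
Product = 1 * 1 = 1


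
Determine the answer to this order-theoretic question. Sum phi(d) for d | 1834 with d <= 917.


Divisors of 1834 up to 917: [1, 2, 7, 14, 131, 262, 917]
phi values: [1, 1, 6, 6, 130, 130, 780]
Sum = 1054


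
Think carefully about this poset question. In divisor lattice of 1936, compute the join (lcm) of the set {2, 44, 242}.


In a divisor lattice, join = lcm (least common multiple).
Compute lcm iteratively: start with first element, then lcm(current, next).
Elements: [2, 44, 242]
lcm(2,44) = 44
lcm(44,242) = 484
Final lcm = 484


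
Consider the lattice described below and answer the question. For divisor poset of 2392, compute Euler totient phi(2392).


phi(n) = n * prod_{p|n} (1 - 1/p).
Prime divisors of 2392: [2, 13, 23]
phi(2392) = 2392 * (1 - 1/2) * (1 - 1/13) * (1 - 1/23)
phi(2392) = 1056


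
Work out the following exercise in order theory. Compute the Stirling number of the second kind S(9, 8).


S(n,k) = k*S(n-1,k) + S(n-1,k-1).
S(8,8) = 1, S(8,7) = 28
S(9,8) = 8*1 + 28 = 8 + 28
S(9,8) = 36


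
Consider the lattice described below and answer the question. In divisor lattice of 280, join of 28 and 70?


In a divisor lattice, join = lcm (least common multiple).
gcd(28,70) = 14
lcm(28,70) = 28*70/gcd = 1960/14 = 140


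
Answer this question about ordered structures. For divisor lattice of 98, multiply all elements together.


Divisors of 98: [1, 2, 7, 14, 49, 98]
Product = n^(d(n)/2) = 98^(6/2)
Product = 941192


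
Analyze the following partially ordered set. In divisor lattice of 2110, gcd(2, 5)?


Meet=gcd.
gcd(2,5)=1


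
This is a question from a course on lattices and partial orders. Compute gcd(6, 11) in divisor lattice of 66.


In a divisor lattice, meet = gcd (greatest common divisor).
By Euclidean algorithm or factoring: gcd(6,11) = 1


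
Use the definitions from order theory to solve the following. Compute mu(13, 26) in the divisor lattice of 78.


In a divisor lattice, mu(a,b) = mu(b/a) where mu is the classical Mobius function.
b/a = 26/13 = 2
Prime factorization of 2: primes [2]
2 is squarefree with 1 prime factor(s), so mu(2) = (-1)^1 = -1


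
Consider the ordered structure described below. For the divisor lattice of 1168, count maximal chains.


A maximal chain goes from the minimum element to a maximal element via cover relations.
Counting all min-to-max paths in the cover graph.
Total maximal chains: 5


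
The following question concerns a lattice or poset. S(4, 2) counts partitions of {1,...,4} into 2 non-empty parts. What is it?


S(n,k) = k*S(n-1,k) + S(n-1,k-1).
S(3,2) = 3, S(3,1) = 1
S(4,2) = 2*3 + 1 = 6 + 1
S(4,2) = 7


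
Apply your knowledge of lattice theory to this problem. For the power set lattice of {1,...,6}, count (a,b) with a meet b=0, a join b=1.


Complement pair (a,b): a meet b = bottom, a join b = top.
Here: A intersect B = {} and A union B = {1,...,6}.
Pairs found: ({},{1,2,3,4,5,6}), ({1},{2,3,4,5,6}), ({2},{1,3,4,5,6}), ({3},{1,2,4,5,6}), ... (60 more)
Total ordered pairs: 64


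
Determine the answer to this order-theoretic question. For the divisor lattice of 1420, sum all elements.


sigma(n) = sum of divisors.
Divisors of 1420: [1, 2, 4, 5, 10, 20, 71, 142, 284, 355, 710, 1420]
Sum = 3024


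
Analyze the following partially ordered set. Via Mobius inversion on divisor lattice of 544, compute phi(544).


phi(n) = n * prod_{p|n} (1 - 1/p).
Prime divisors of 544: [2, 17]
phi(544) = 544 * (1 - 1/2) * (1 - 1/17)
phi(544) = 256


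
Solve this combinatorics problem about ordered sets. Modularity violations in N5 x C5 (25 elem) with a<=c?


Modular law: if a <= c then a v (b ^ c) = (a v b) ^ c.
Check all triples (a,b,c) with a <= c among 25 elements.
  e.g. a=(a,0), b=(c,0), c=(b,0): lhs=(a,0) != rhs=(b,0)
  e.g. a=(a,0), b=(c,1), c=(b,0): lhs=(a,0) != rhs=(b,0)
Total violating triples: 75


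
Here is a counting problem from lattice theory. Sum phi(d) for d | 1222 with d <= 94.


Divisors of 1222 up to 94: [1, 2, 13, 26, 47, 94]
phi values: [1, 1, 12, 12, 46, 46]
Sum = 118


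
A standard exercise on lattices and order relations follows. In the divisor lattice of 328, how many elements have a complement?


An element a is complemented if some b has a meet b = bottom, a join b = top.
a is complemented iff gcd(a, n/a)=1, i.e. a is a unitary divisor of 328.
Complemented elements: 1, 8, 41, 328
Count: 4


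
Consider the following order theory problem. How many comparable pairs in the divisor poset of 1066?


A comparable pair {a,b} has a < b or b < a in the order.
Count unordered pairs where one element is strictly below the other.
Examples: {1,2}, {1,13}, {1,26}, {1,41}, ...
Total comparable pairs: 19


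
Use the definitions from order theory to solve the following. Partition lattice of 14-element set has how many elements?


B(n) = number of set partitions of an n-element set.
B(n) satisfies the recurrence: B(n+1) = sum_k C(n,k)*B(k).
B(14) = 190899322


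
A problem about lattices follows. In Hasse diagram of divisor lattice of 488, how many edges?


A cover relation a -< b holds when a < b with no c strictly between.
Cover relations:
  1 -< 2
  1 -< 61
  2 -< 4
  2 -< 122
  4 -< 8
  4 -< 244
  8 -< 488
  61 -< 122
  ...2 more
Total: 10


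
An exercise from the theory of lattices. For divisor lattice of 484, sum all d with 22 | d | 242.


Interval [22,242] in divisors of 484: [22, 242]
Sum = 264


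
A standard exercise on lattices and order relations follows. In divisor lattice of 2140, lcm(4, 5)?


Join=lcm.
gcd(4,5)=1
lcm=20


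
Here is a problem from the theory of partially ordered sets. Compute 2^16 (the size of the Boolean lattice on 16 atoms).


Power set = 2^n.
2^16 = 65536


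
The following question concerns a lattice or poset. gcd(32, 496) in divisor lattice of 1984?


Meet=gcd.
gcd(32,496)=16


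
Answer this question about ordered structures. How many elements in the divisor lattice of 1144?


Divisors of 1144: [1, 2, 4, 8, 11, 13, 22, 26, 44, 52, 88, 104, 143, 286, 572, 1144]
Count: 16


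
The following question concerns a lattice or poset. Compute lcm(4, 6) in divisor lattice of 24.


In a divisor lattice, join = lcm (least common multiple).
gcd(4,6) = 2
lcm(4,6) = 4*6/gcd = 24/2 = 12


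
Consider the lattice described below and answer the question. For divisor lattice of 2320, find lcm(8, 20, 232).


In a divisor lattice, join = lcm (least common multiple).
Compute lcm iteratively: start with first element, then lcm(current, next).
Elements: [8, 20, 232]
lcm(8,20) = 40
lcm(40,232) = 1160
Final lcm = 1160


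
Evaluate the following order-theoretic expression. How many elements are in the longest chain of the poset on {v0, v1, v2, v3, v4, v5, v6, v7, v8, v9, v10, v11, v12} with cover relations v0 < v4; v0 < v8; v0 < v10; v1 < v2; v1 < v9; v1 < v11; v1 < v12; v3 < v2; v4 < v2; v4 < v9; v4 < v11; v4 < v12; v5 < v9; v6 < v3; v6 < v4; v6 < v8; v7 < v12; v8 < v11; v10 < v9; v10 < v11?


A chain is a totally ordered subset; we count the number of elements in a maximum chain.
Compute, for each element x, the size of the longest chain ending at x:
  v0: 1
  v1: 1
  v5: 1
  v6: 1
  v7: 1
  v3: 2
  ...
A maximum chain: v6 < v3 < v2
Number of elements in the longest chain: 3


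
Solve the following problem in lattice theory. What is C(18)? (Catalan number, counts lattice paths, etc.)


C(n) = C(2n, n) / (n+1).
C(36, 18) = 9075135300
C(18) = 9075135300 / 19 = 477638700


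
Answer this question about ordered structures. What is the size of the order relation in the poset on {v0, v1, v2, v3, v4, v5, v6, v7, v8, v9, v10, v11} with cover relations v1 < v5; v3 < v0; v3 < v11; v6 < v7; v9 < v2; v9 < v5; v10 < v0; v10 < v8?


The order relation is {(a,b) : a <= b}, reflexive so it includes (a,a).
Examples: (v0,v0), (v1,v1), (v1,v5), (v10,v0), (v10,v10), ...
Total ordered pairs: 20


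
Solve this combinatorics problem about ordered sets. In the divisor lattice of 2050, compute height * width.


Height = length of longest chain minus 1; width = size of largest antichain.
A maximum chain: 1 | 41 | 205 | 1025 | 2050  (height 4).
A maximum antichain: {10, 25, 82, 205}  (width 4).
Product = 4 * 4 = 16


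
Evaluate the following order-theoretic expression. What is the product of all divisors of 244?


Divisors of 244: [1, 2, 4, 61, 122, 244]
Product = n^(d(n)/2) = 244^(6/2)
Product = 14526784


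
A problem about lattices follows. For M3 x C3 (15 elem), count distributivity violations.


Distributive law: a ^ (b v c) = (a ^ b) v (a ^ c).
Check all 15^3 = 3375 ordered triples (a,b,c).
  e.g. a=(a1,0), b=(a2,0), c=(a3,0): lhs=(a1,0) != rhs=(0,0)
  e.g. a=(a1,0), b=(a2,0), c=(a3,1): lhs=(a1,0) != rhs=(0,0)
Total violating triples: 162


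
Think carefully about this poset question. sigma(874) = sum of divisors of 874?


sigma(n) = sum of divisors.
Divisors of 874: [1, 2, 19, 23, 38, 46, 437, 874]
Sum = 1440


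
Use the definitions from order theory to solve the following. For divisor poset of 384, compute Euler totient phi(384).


phi(n) = n * prod_{p|n} (1 - 1/p).
Prime divisors of 384: [2, 3]
phi(384) = 384 * (1 - 1/2) * (1 - 1/3)
phi(384) = 128


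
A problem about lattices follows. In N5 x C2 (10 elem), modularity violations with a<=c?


Modular law: if a <= c then a v (b ^ c) = (a v b) ^ c.
Check all triples (a,b,c) with a <= c among 10 elements.
  e.g. a=(a,0), b=(c,0), c=(b,0): lhs=(a,0) != rhs=(b,0)
  e.g. a=(a,0), b=(c,1), c=(b,0): lhs=(a,0) != rhs=(b,0)
Total violating triples: 6


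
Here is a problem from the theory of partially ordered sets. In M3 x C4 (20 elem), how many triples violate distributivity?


Distributive law: a ^ (b v c) = (a ^ b) v (a ^ c).
Check all 20^3 = 8000 ordered triples (a,b,c).
  e.g. a=(a1,0), b=(a2,0), c=(a3,0): lhs=(a1,0) != rhs=(0,0)
  e.g. a=(a1,0), b=(a2,0), c=(a3,1): lhs=(a1,0) != rhs=(0,0)
Total violating triples: 384


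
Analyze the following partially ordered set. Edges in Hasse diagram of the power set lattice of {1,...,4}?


A cover relation a -< b holds when a < b with no c strictly between.
Cover relations:
  {} -< {1}
  {} -< {2}
  {} -< {3}
  {} -< {4}
  {1} -< {1,2}
  {1} -< {1,3}
  {1} -< {1,4}
  {2} -< {1,2}
  ...24 more
Total: 32


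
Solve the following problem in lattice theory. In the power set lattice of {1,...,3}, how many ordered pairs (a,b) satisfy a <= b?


The order relation is {(a,b) : a <= b}, reflexive so it includes (a,a).
Examples: ({},{}), ({},{1,2}), ({},{1,2,3}), ({},{1,3}), ({},{1}), ...
Total ordered pairs: 27


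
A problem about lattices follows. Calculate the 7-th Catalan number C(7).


C(n) = C(2n, n) / (n+1).
C(14, 7) = 3432
C(7) = 3432 / 8 = 429


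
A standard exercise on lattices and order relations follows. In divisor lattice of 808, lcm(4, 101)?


Join=lcm.
gcd(4,101)=1
lcm=404


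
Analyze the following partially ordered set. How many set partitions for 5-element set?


B(n) = number of set partitions of an n-element set.
B(n) satisfies the recurrence: B(n+1) = sum_k C(n,k)*B(k).
B(5) = 52


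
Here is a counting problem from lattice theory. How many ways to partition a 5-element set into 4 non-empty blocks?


S(n,k) = k*S(n-1,k) + S(n-1,k-1).
S(4,4) = 1, S(4,3) = 6
S(5,4) = 4*1 + 6 = 4 + 6
S(5,4) = 10


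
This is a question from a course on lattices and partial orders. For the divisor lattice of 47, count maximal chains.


A maximal chain goes from the minimum element to a maximal element via cover relations.
Counting all min-to-max paths in the cover graph.
Total maximal chains: 1


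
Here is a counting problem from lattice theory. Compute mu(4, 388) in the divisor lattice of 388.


In a divisor lattice, mu(a,b) = mu(b/a) where mu is the classical Mobius function.
b/a = 388/4 = 97
Prime factorization of 97: primes [97]
97 is squarefree with 1 prime factor(s), so mu(97) = (-1)^1 = -1


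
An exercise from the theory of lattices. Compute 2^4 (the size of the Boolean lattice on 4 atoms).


Power set = 2^n.
2^4 = 16


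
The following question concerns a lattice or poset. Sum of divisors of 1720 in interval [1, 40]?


Interval [1,40] in divisors of 1720: [1, 2, 4, 5, 8, 10, 20, 40]
Sum = 90


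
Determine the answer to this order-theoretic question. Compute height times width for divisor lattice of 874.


Height = length of longest chain minus 1; width = size of largest antichain.
A maximum chain: 1 | 23 | 437 | 874  (height 3).
A maximum antichain: {2, 19, 23}  (width 3).
Product = 3 * 3 = 9


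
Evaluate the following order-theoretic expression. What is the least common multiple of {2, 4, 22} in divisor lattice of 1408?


In a divisor lattice, join = lcm (least common multiple).
Compute lcm iteratively: start with first element, then lcm(current, next).
Elements: [2, 4, 22]
lcm(2,4) = 4
lcm(4,22) = 44
Final lcm = 44


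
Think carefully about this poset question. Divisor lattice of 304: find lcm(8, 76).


In a divisor lattice, join = lcm (least common multiple).
gcd(8,76) = 4
lcm(8,76) = 8*76/gcd = 608/4 = 152


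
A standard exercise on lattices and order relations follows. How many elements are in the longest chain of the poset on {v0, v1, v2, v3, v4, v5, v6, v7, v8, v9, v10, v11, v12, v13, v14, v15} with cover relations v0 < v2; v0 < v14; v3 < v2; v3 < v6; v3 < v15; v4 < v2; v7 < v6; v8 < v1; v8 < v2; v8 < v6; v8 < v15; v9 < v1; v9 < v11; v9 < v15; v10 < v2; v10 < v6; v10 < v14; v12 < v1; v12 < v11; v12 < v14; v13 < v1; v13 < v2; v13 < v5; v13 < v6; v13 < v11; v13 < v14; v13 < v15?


A chain is a totally ordered subset; we count the number of elements in a maximum chain.
Compute, for each element x, the size of the longest chain ending at x:
  v0: 1
  v3: 1
  v4: 1
  v7: 1
  v8: 1
  v9: 1
  ...
A maximum chain: v8 < v1
Number of elements in the longest chain: 2


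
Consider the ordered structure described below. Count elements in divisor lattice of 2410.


Divisors of 2410: [1, 2, 5, 10, 241, 482, 1205, 2410]
Count: 8


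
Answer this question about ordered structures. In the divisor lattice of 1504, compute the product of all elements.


Divisors of 1504: [1, 2, 4, 8, 16, 32, 47, 94, 188, 376, 752, 1504]
Product = n^(d(n)/2) = 1504^(12/2)
Product = 11574094328649220096


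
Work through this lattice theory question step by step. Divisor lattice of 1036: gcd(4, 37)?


Meet=gcd.
gcd(4,37)=1


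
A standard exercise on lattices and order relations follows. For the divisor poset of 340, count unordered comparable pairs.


A comparable pair {a,b} has a < b or b < a in the order.
Count unordered pairs where one element is strictly below the other.
Examples: {1,2}, {1,4}, {1,5}, {1,10}, ...
Total comparable pairs: 42


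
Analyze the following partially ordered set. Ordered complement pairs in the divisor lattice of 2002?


Complement pair (a,b): a meet b = bottom, a join b = top.
Here: gcd(a,b)=1 and lcm(a,b)=2002, i.e. a*b=2002 with a,b coprime.
Pairs found: (1,2002), (2,1001), (7,286), (11,182), ... (12 more)
Total ordered pairs: 16


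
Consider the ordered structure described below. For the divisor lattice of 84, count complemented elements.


An element a is complemented if some b has a meet b = bottom, a join b = top.
a is complemented iff gcd(a, n/a)=1, i.e. a is a unitary divisor of 84.
Complemented elements: 1, 3, 4, 7, 12, 21, ... (2 more)
Count: 8


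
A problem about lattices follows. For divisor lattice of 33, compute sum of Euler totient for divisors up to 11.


Divisors of 33 up to 11: [1, 3, 11]
phi values: [1, 2, 10]
Sum = 13


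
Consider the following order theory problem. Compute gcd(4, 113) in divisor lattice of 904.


In a divisor lattice, meet = gcd (greatest common divisor).
By Euclidean algorithm or factoring: gcd(4,113) = 1


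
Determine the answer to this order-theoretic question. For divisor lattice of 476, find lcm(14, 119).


In a divisor lattice, join = lcm (least common multiple).
Compute lcm iteratively: start with first element, then lcm(current, next).
Elements: [14, 119]
lcm(14,119) = 238
Final lcm = 238


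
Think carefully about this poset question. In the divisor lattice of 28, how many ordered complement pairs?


Complement pair (a,b): a meet b = bottom, a join b = top.
Here: gcd(a,b)=1 and lcm(a,b)=28, i.e. a*b=28 with a,b coprime.
Pairs found: (1,28), (4,7), (7,4), (28,1)
Total ordered pairs: 4


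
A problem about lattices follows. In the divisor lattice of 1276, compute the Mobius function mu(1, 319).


In a divisor lattice, mu(a,b) = mu(b/a) where mu is the classical Mobius function.
b/a = 319/1 = 319
Prime factorization of 319: primes [11, 29]
319 is squarefree with 2 prime factor(s), so mu(319) = (-1)^2 = 1


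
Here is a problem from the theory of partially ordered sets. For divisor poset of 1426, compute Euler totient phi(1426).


phi(n) = n * prod_{p|n} (1 - 1/p).
Prime divisors of 1426: [2, 23, 31]
phi(1426) = 1426 * (1 - 1/2) * (1 - 1/23) * (1 - 1/31)
phi(1426) = 660


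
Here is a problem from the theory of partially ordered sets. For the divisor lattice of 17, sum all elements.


sigma(n) = sum of divisors.
Divisors of 17: [1, 17]
Sum = 18


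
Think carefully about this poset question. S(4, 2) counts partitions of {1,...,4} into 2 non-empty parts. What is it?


S(n,k) = k*S(n-1,k) + S(n-1,k-1).
S(3,2) = 3, S(3,1) = 1
S(4,2) = 2*3 + 1 = 6 + 1
S(4,2) = 7


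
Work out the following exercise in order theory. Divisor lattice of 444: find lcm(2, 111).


In a divisor lattice, join = lcm (least common multiple).
gcd(2,111) = 1
lcm(2,111) = 2*111/gcd = 222/1 = 222


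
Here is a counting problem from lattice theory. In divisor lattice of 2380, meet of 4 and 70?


In a divisor lattice, meet = gcd (greatest common divisor).
By Euclidean algorithm or factoring: gcd(4,70) = 2


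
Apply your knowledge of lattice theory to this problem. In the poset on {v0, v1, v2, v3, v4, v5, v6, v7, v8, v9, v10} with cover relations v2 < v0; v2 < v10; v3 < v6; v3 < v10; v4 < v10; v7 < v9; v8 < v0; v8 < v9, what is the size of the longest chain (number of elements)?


A chain is a totally ordered subset; we count the number of elements in a maximum chain.
Compute, for each element x, the size of the longest chain ending at x:
  v1: 1
  v2: 1
  v3: 1
  v4: 1
  v5: 1
  v7: 1
  ...
A maximum chain: v2 < v0
Number of elements in the longest chain: 2


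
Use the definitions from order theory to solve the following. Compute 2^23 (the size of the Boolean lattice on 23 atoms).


Power set = 2^n.
2^23 = 8388608


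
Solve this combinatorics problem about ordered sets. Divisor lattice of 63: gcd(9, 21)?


Meet=gcd.
gcd(9,21)=3


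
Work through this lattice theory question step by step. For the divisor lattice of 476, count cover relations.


A cover relation a -< b holds when a < b with no c strictly between.
Cover relations:
  1 -< 2
  1 -< 7
  1 -< 17
  2 -< 4
  2 -< 14
  2 -< 34
  4 -< 28
  4 -< 68
  ...12 more
Total: 20


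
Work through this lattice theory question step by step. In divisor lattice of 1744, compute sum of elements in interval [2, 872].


Interval [2,872] in divisors of 1744: [2, 4, 8, 218, 436, 872]
Sum = 1540


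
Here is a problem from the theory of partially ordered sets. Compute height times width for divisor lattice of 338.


Height = length of longest chain minus 1; width = size of largest antichain.
A maximum chain: 1 | 13 | 169 | 338  (height 3).
A maximum antichain: {2, 13}  (width 2).
Product = 3 * 2 = 6


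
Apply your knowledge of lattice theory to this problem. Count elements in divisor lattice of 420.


Divisors of 420: [1, 2, 3, 4, 5, 6, 7, 10, 12, 14, 15, 20, 21, 28, 30, 35, 42, 60, 70, 84, 105, 140, 210, 420]
Count: 24


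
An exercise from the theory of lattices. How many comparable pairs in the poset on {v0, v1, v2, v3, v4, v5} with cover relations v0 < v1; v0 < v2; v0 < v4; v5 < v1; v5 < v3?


A comparable pair {a,b} has a < b or b < a in the order.
Count unordered pairs where one element is strictly below the other.
Examples: {v0,v1}, {v0,v2}, {v0,v4}, {v1,v5}, ...
Total comparable pairs: 5


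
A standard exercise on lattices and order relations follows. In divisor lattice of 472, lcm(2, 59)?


Join=lcm.
gcd(2,59)=1
lcm=118


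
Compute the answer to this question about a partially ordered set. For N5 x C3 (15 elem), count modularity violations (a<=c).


Modular law: if a <= c then a v (b ^ c) = (a v b) ^ c.
Check all triples (a,b,c) with a <= c among 15 elements.
  e.g. a=(a,0), b=(c,0), c=(b,0): lhs=(a,0) != rhs=(b,0)
  e.g. a=(a,0), b=(c,1), c=(b,0): lhs=(a,0) != rhs=(b,0)
Total violating triples: 18


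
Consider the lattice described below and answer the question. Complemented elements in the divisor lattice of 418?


An element a is complemented if some b has a meet b = bottom, a join b = top.
a is complemented iff gcd(a, n/a)=1, i.e. a is a unitary divisor of 418.
Complemented elements: 1, 2, 11, 19, 22, 38, ... (2 more)
Count: 8


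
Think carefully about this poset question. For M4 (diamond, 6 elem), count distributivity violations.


Distributive law: a ^ (b v c) = (a ^ b) v (a ^ c).
Check all 6^3 = 216 ordered triples (a,b,c).
  e.g. a=a1, b=a2, c=a3: lhs=a1 != rhs=0
  e.g. a=a1, b=a2, c=a4: lhs=a1 != rhs=0
Total violating triples: 24


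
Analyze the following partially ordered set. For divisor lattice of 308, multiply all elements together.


Divisors of 308: [1, 2, 4, 7, 11, 14, 22, 28, 44, 77, 154, 308]
Product = n^(d(n)/2) = 308^(12/2)
Product = 853698068844544


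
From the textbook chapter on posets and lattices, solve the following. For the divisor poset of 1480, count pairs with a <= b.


The order relation is {(a,b) : a <= b}, reflexive so it includes (a,a).
Examples: (1,1), (1,10), (1,148), (1,1480), (1,185), ...
Total ordered pairs: 90


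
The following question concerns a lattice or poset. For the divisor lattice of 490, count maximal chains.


A maximal chain goes from the minimum element to a maximal element via cover relations.
Counting all min-to-max paths in the cover graph.
Total maximal chains: 12


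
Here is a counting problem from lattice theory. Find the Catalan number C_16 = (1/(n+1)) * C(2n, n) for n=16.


C(n) = C(2n, n) / (n+1).
C(32, 16) = 601080390
C(16) = 601080390 / 17 = 35357670


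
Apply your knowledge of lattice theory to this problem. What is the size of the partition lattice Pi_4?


B(n) = number of set partitions of an n-element set.
B(n) satisfies the recurrence: B(n+1) = sum_k C(n,k)*B(k).
B(4) = 15


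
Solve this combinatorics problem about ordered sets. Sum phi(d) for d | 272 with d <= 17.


Divisors of 272 up to 17: [1, 2, 4, 8, 16, 17]
phi values: [1, 1, 2, 4, 8, 16]
Sum = 32


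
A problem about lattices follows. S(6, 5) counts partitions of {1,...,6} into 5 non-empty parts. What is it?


S(n,k) = k*S(n-1,k) + S(n-1,k-1).
S(5,5) = 1, S(5,4) = 10
S(6,5) = 5*1 + 10 = 5 + 10
S(6,5) = 15


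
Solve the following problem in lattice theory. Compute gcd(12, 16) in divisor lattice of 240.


In a divisor lattice, meet = gcd (greatest common divisor).
By Euclidean algorithm or factoring: gcd(12,16) = 4


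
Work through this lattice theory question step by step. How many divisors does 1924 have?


Divisors of 1924: [1, 2, 4, 13, 26, 37, 52, 74, 148, 481, 962, 1924]
Count: 12


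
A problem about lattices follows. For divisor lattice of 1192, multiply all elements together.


Divisors of 1192: [1, 2, 4, 8, 149, 298, 596, 1192]
Product = n^(d(n)/2) = 1192^(8/2)
Product = 2018854506496


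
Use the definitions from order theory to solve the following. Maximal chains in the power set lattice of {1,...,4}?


A maximal chain goes from the minimum element to a maximal element via cover relations.
Counting all min-to-max paths in the cover graph.
Total maximal chains: 24


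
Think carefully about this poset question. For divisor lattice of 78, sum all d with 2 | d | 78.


Interval [2,78] in divisors of 78: [2, 6, 26, 78]
Sum = 112


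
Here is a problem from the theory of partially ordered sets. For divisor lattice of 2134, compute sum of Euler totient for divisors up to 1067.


Divisors of 2134 up to 1067: [1, 2, 11, 22, 97, 194, 1067]
phi values: [1, 1, 10, 10, 96, 96, 960]
Sum = 1174


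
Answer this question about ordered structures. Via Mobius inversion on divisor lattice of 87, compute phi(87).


phi(n) = n * prod_{p|n} (1 - 1/p).
Prime divisors of 87: [3, 29]
phi(87) = 87 * (1 - 1/3) * (1 - 1/29)
phi(87) = 56


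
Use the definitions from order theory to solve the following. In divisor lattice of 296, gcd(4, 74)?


Meet=gcd.
gcd(4,74)=2


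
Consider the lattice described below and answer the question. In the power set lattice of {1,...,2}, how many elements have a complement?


An element a is complemented if some b has a meet b = bottom, a join b = top.
every subset A has complement S\A, so all elements are complemented.
Complemented elements: {}, {1}, {2}, {1,2}
Count: 4
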